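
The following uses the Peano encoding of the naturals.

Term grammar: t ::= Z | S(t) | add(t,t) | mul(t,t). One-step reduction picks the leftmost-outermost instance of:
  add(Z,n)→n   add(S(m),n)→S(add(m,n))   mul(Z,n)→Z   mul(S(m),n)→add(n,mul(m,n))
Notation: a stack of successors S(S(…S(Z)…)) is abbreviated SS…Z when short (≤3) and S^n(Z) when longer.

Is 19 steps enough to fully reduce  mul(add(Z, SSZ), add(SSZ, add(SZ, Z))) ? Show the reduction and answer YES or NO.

Answer: NO — after 19 steps the term is S(S(S(S(S(S(add(add(Z, Z), mul(Z, add(SSZ, add(SZ, Z)))))))))), not yet normal

Reduction:
  start: mul(add(Z, SSZ), add(SSZ, add(SZ, Z)))
  [1] mul(SSZ, add(SSZ, add(SZ, Z)))
  [2] add(add(SSZ, add(SZ, Z)), mul(SZ, add(SSZ, add(SZ, Z))))
  [3] add(S(add(SZ, add(SZ, Z))), mul(SZ, add(SSZ, add(SZ, Z))))
  [4] S(add(add(SZ, add(SZ, Z)), mul(SZ, add(SSZ, add(SZ, Z)))))
  [5] S(add(S(add(Z, add(SZ, Z))), mul(SZ, add(SSZ, add(SZ, Z)))))
  [6] S(S(add(add(Z, add(SZ, Z)), mul(SZ, add(SSZ, add(SZ, Z))))))
  [7] S(S(add(add(SZ, Z), mul(SZ, add(SSZ, add(SZ, Z))))))
  [8] S(S(add(S(add(Z, Z)), mul(SZ, add(SSZ, add(SZ, Z))))))
  [9] S(S(S(add(add(Z, Z), mul(SZ, add(SSZ, add(SZ, Z)))))))
  [10] S(S(S(add(Z, mul(SZ, add(SSZ, add(SZ, Z)))))))
  [11] S(S(S(mul(SZ, add(SSZ, add(SZ, Z))))))
  [12] S(S(S(add(add(SSZ, add(SZ, Z)), mul(Z, add(SSZ, add(SZ, Z)))))))
  [13] S(S(S(add(S(add(SZ, add(SZ, Z))), mul(Z, add(SSZ, add(SZ, Z)))))))
  [14] S(S(S(S(add(add(SZ, add(SZ, Z)), mul(Z, add(SSZ, add(SZ, Z))))))))
  [15] S(S(S(S(add(S(add(Z, add(SZ, Z))), mul(Z, add(SSZ, add(SZ, Z))))))))
  [16] S(S(S(S(S(add(add(Z, add(SZ, Z)), mul(Z, add(SSZ, add(SZ, Z)))))))))
  [17] S(S(S(S(S(add(add(SZ, Z), mul(Z, add(SSZ, add(SZ, Z)))))))))
  [18] S(S(S(S(S(add(S(add(Z, Z)), mul(Z, add(SSZ, add(SZ, Z)))))))))
  [19] S(S(S(S(S(S(add(add(Z, Z), mul(Z, add(SSZ, add(SZ, Z))))))))))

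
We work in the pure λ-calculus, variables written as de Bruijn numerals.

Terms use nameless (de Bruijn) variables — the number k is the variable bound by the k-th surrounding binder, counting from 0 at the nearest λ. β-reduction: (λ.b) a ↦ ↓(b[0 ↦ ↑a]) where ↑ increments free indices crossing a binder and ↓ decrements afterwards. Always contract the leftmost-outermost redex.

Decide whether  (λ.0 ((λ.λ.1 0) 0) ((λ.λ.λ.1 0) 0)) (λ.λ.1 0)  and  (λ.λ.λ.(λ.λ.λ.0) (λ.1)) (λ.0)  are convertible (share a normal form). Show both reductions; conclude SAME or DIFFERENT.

Term A:
  start: (λ.0 ((λ.λ.1 0) 0) ((λ.λ.λ.1 0) 0)) (λ.λ.1 0)
  →1  (λ.λ.1 0) ((λ.λ.1 0) (λ.λ.1 0)) ((λ.λ.λ.1 0) (λ.λ.1 0))
  →2  (λ.(λ.λ.1 0) (λ.λ.1 0) 0) ((λ.λ.λ.1 0) (λ.λ.1 0))
  →3  (λ.λ.1 0) (λ.λ.1 0) ((λ.λ.λ.1 0) (λ.λ.1 0))
  →4  (λ.(λ.λ.1 0) 0) ((λ.λ.λ.1 0) (λ.λ.1 0))
  →5  (λ.λ.1 0) ((λ.λ.λ.1 0) (λ.λ.1 0))
  →6  λ.(λ.λ.λ.1 0) (λ.λ.1 0) 0
  →7  λ.(λ.λ.1 0) 0
  →8  λ.λ.1 0

Term B:
  start: (λ.λ.λ.(λ.λ.λ.0) (λ.1)) (λ.0)
  →1  λ.λ.(λ.λ.λ.0) (λ.1)
  →2  λ.λ.λ.λ.0

Answer: DIFFERENT — A ⇓ λ.λ.1 0, B ⇓ λ.λ.λ.λ.0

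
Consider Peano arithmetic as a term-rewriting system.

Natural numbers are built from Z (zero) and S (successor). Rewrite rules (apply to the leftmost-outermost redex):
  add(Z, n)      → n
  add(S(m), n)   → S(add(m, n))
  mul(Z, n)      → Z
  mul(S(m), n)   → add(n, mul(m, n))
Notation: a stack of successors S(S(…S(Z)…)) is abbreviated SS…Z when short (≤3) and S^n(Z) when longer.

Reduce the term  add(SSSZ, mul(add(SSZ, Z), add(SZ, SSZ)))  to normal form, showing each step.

Answer: normal form = S^9(Z)  (in 22 steps)

Working:
  start: add(SSSZ, mul(add(SSZ, Z), add(SZ, SSZ)))
  →1  S(add(SSZ, mul(add(SSZ, Z), add(SZ, SSZ))))
  →2  S(S(add(SZ, mul(add(SSZ, Z), add(SZ, SSZ)))))
  →3  S(S(S(add(Z, mul(add(SSZ, Z), add(SZ, SSZ))))))
  →4  S(S(S(mul(add(SSZ, Z), add(SZ, SSZ)))))
  →5  S(S(S(mul(S(add(SZ, Z)), add(SZ, SSZ)))))
  →6  S(S(S(add(add(SZ, SSZ), mul(add(SZ, Z), add(SZ, SSZ))))))
  →7  S(S(S(add(S(add(Z, SSZ)), mul(add(SZ, Z), add(SZ, SSZ))))))
  →8  S(S(S(S(add(add(Z, SSZ), mul(add(SZ, Z), add(SZ, SSZ)))))))
  →9  S(S(S(S(add(SSZ, mul(add(SZ, Z), add(SZ, SSZ)))))))
  →10  S(S(S(S(S(add(SZ, mul(add(SZ, Z), add(SZ, SSZ))))))))
  →11  S(S(S(S(S(S(add(Z, mul(add(SZ, Z), add(SZ, SSZ)))))))))
  →12  S(S(S(S(S(S(mul(add(SZ, Z), add(SZ, SSZ))))))))
  →13  S(S(S(S(S(S(mul(S(add(Z, Z)), add(SZ, SSZ))))))))
  →14  S(S(S(S(S(S(add(add(SZ, SSZ), mul(add(Z, Z), add(SZ, SSZ)))))))))
  →15  S(S(S(S(S(S(add(S(add(Z, SSZ)), mul(add(Z, Z), add(SZ, SSZ)))))))))
  →16  S(S(S(S(S(S(S(add(add(Z, SSZ), mul(add(Z, Z), add(SZ, SSZ))))))))))
  →17  S(S(S(S(S(S(S(add(SSZ, mul(add(Z, Z), add(SZ, SSZ))))))))))
  →18  S(S(S(S(S(S(S(S(add(SZ, mul(add(Z, Z), add(SZ, SSZ)))))))))))
  →19  S(S(S(S(S(S(S(S(S(add(Z, mul(add(Z, Z), add(SZ, SSZ))))))))))))
  →20  S(S(S(S(S(S(S(S(S(mul(add(Z, Z), add(SZ, SSZ)))))))))))
  →21  S(S(S(S(S(S(S(S(S(mul(Z, add(SZ, SSZ)))))))))))
  →22  S^9(Z)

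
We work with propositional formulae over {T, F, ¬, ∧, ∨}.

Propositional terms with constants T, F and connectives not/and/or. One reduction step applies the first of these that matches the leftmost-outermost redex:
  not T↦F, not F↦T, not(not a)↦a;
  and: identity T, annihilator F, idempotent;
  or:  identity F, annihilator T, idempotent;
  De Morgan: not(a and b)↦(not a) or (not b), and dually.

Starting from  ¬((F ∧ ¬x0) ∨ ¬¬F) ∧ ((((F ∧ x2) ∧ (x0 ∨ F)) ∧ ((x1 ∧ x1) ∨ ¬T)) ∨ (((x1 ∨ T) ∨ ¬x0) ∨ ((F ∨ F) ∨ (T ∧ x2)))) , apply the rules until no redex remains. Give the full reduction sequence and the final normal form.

  start: ¬((F ∧ ¬x0) ∨ ¬¬F) ∧ ((((F ∧ x2) ∧ (x0 ∨ F)) ∧ ((x1 ∧ x1) ∨ ¬T)) ∨ (((x1 ∨ T) ∨ ¬x0) ∨ ((F ∨ F) ∨ (T ∧ x2))))
  [1] (¬(F ∧ ¬x0) ∧ ¬¬¬F) ∧ ((((F ∧ x2) ∧ (x0 ∨ F)) ∧ ((x1 ∧ x1) ∨ ¬T)) ∨ (((x1 ∨ T) ∨ ¬x0) ∨ ((F ∨ F) ∨ (T ∧ x2))))
  [2] ((¬F ∨ ¬¬x0) ∧ ¬¬¬F) ∧ ((((F ∧ x2) ∧ (x0 ∨ F)) ∧ ((x1 ∧ x1) ∨ ¬T)) ∨ (((x1 ∨ T) ∨ ¬x0) ∨ ((F ∨ F) ∨ (T ∧ x2))))
  [3] ((T ∨ ¬¬x0) ∧ ¬¬¬F) ∧ ((((F ∧ x2) ∧ (x0 ∨ F)) ∧ ((x1 ∧ x1) ∨ ¬T)) ∨ (((x1 ∨ T) ∨ ¬x0) ∨ ((F ∨ F) ∨ (T ∧ x2))))
  [4] (T ∧ ¬¬¬F) ∧ ((((F ∧ x2) ∧ (x0 ∨ F)) ∧ ((x1 ∧ x1) ∨ ¬T)) ∨ (((x1 ∨ T) ∨ ¬x0) ∨ ((F ∨ F) ∨ (T ∧ x2))))
  [5] ¬¬¬F ∧ ((((F ∧ x2) ∧ (x0 ∨ F)) ∧ ((x1 ∧ x1) ∨ ¬T)) ∨ (((x1 ∨ T) ∨ ¬x0) ∨ ((F ∨ F) ∨ (T ∧ x2))))
  [6] ¬F ∧ ((((F ∧ x2) ∧ (x0 ∨ F)) ∧ ((x1 ∧ x1) ∨ ¬T)) ∨ (((x1 ∨ T) ∨ ¬x0) ∨ ((F ∨ F) ∨ (T ∧ x2))))
  [7] T ∧ ((((F ∧ x2) ∧ (x0 ∨ F)) ∧ ((x1 ∧ x1) ∨ ¬T)) ∨ (((x1 ∨ T) ∨ ¬x0) ∨ ((F ∨ F) ∨ (T ∧ x2))))
  [8] (((F ∧ x2) ∧ (x0 ∨ F)) ∧ ((x1 ∧ x1) ∨ ¬T)) ∨ (((x1 ∨ T) ∨ ¬x0) ∨ ((F ∨ F) ∨ (T ∧ x2)))
  [9] ((F ∧ (x0 ∨ F)) ∧ ((x1 ∧ x1) ∨ ¬T)) ∨ (((x1 ∨ T) ∨ ¬x0) ∨ ((F ∨ F) ∨ (T ∧ x2)))
  [10] (F ∧ ((x1 ∧ x1) ∨ ¬T)) ∨ (((x1 ∨ T) ∨ ¬x0) ∨ ((F ∨ F) ∨ (T ∧ x2)))
  [11] F ∨ (((x1 ∨ T) ∨ ¬x0) ∨ ((F ∨ F) ∨ (T ∧ x2)))
  [12] ((x1 ∨ T) ∨ ¬x0) ∨ ((F ∨ F) ∨ (T ∧ x2))
  [13] (T ∨ ¬x0) ∨ ((F ∨ F) ∨ (T ∧ x2))
  [14] T ∨ ((F ∨ F) ∨ (T ∧ x2))
  [15] T

Answer: normal form = T  (in 15 steps)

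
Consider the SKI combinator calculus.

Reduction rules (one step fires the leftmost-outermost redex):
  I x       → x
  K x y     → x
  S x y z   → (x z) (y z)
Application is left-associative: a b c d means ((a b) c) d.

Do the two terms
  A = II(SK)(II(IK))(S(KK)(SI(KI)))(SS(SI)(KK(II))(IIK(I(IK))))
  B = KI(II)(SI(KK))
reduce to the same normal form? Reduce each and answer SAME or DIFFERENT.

Answer: DIFFERENT — A ⇓ KK, B ⇓ SI(KK)

Reduction:
Term A:
  start: II(SK)(II(IK))(S(KK)(SI(KI)))(SS(SI)(KK(II))(IIK(I(IK))))
  step 1: I(SK)(II(IK))(S(KK)(SI(KI)))(SS(SI)(KK(II))(IIK(I(IK))))
  step 2: SK(II(IK))(S(KK)(SI(KI)))(SS(SI)(KK(II))(IIK(I(IK))))
  step 3: K(S(KK)(SI(KI)))(II(IK)(S(KK)(SI(KI))))(SS(SI)(KK(II))(IIK(I(IK))))
  step 4: S(KK)(SI(KI))(SS(SI)(KK(II))(IIK(I(IK))))
  step 5: KK(SS(SI)(KK(II))(IIK(I(IK))))(SI(KI)(SS(SI)(KK(II))(IIK(I(IK)))))
  step 6: K(SI(KI)(SS(SI)(KK(II))(IIK(I(IK)))))
  step 7: K(I(SS(SI)(KK(II))(IIK(I(IK))))(KI(SS(SI)(KK(II))(IIK(I(IK))))))
  step 8: K(SS(SI)(KK(II))(IIK(I(IK)))(KI(SS(SI)(KK(II))(IIK(I(IK))))))
  step 9: K(S(KK(II))(SI(KK(II)))(IIK(I(IK)))(KI(SS(SI)(KK(II))(IIK(I(IK))))))
  step 10: K(KK(II)(IIK(I(IK)))(SI(KK(II))(IIK(I(IK))))(KI(SS(SI)(KK(II))(IIK(I(IK))))))
  step 11: K(K(IIK(I(IK)))(SI(KK(II))(IIK(I(IK))))(KI(SS(SI)(KK(II))(IIK(I(IK))))))
  step 12: K(IIK(I(IK))(KI(SS(SI)(KK(II))(IIK(I(IK))))))
  step 13: K(IK(I(IK))(KI(SS(SI)(KK(II))(IIK(I(IK))))))
  step 14: K(K(I(IK))(KI(SS(SI)(KK(II))(IIK(I(IK))))))
  step 15: K(I(IK))
  step 16: K(IK)
  step 17: KK

Term B:
  start: KI(II)(SI(KK))
  step 1: I(SI(KK))
  step 2: SI(KK)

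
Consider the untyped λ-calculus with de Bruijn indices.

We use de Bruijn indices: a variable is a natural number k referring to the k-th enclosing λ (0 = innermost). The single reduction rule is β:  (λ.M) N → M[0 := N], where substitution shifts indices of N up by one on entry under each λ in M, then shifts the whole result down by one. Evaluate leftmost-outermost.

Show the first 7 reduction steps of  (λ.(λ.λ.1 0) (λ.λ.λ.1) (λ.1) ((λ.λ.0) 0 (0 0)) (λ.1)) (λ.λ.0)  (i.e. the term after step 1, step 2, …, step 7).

  start: (λ.(λ.λ.1 0) (λ.λ.λ.1) (λ.1) ((λ.λ.0) 0 (0 0)) (λ.1)) (λ.λ.0)
  →1  (λ.λ.1 0) (λ.λ.λ.1) (λ.λ.λ.0) ((λ.λ.0) (λ.λ.0) ((λ.λ.0) (λ.λ.0))) (λ.λ.λ.0)
  →2  (λ.(λ.λ.λ.1) 0) (λ.λ.λ.0) ((λ.λ.0) (λ.λ.0) ((λ.λ.0) (λ.λ.0))) (λ.λ.λ.0)
  →3  (λ.λ.λ.1) (λ.λ.λ.0) ((λ.λ.0) (λ.λ.0) ((λ.λ.0) (λ.λ.0))) (λ.λ.λ.0)
  →4  (λ.λ.1) ((λ.λ.0) (λ.λ.0) ((λ.λ.0) (λ.λ.0))) (λ.λ.λ.0)
  →5  (λ.(λ.λ.0) (λ.λ.0) ((λ.λ.0) (λ.λ.0))) (λ.λ.λ.0)
  →6  (λ.λ.0) (λ.λ.0) ((λ.λ.0) (λ.λ.0))
  →7  (λ.0) ((λ.λ.0) (λ.λ.0))

Answer: after 7 steps: (λ.0) ((λ.λ.0) (λ.λ.0))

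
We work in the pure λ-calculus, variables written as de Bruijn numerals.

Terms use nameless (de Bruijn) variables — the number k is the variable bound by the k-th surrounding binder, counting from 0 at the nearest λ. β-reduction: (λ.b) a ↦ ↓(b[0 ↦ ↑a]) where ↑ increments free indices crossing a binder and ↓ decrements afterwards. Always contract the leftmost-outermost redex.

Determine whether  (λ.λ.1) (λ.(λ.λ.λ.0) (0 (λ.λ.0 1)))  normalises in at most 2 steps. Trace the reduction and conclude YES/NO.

  start: (λ.λ.1) (λ.(λ.λ.λ.0) (0 (λ.λ.0 1)))
  [1] λ.λ.(λ.λ.λ.0) (0 (λ.λ.0 1))
  [2] λ.λ.λ.λ.0

Answer: YES — reaches normal form λ.λ.λ.λ.0 in 2 ≤ 2 steps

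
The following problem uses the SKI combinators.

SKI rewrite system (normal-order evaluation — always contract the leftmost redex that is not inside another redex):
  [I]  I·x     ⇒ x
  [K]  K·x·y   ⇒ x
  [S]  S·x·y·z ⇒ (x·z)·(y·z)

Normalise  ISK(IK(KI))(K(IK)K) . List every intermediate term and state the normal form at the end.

Answer: normal form = K  (in 5 steps)

Reduction:
  start: ISK(IK(KI))(K(IK)K)
  [1] SK(IK(KI))(K(IK)K)
  [2] K(K(IK)K)(IK(KI)(K(IK)K))
  [3] K(IK)K
  [4] IK
  [5] K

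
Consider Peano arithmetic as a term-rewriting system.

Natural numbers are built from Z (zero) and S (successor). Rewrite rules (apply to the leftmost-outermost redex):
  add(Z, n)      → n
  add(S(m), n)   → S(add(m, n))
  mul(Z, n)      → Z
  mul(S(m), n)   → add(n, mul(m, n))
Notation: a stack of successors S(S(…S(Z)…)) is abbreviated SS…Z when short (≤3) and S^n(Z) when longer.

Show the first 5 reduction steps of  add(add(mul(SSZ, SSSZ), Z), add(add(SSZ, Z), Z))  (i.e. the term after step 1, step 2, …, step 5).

Answer: after 5 steps: S(add(add(S(add(SZ, mul(SZ, SSSZ))), Z), add(add(SSZ, Z), Z)))

Reduction:
  start: add(add(mul(SSZ, SSSZ), Z), add(add(SSZ, Z), Z))
  step 1: add(add(add(SSSZ, mul(SZ, SSSZ)), Z), add(add(SSZ, Z), Z))
  step 2: add(add(S(add(SSZ, mul(SZ, SSSZ))), Z), add(add(SSZ, Z), Z))
  step 3: add(S(add(add(SSZ, mul(SZ, SSSZ)), Z)), add(add(SSZ, Z), Z))
  step 4: S(add(add(add(SSZ, mul(SZ, SSSZ)), Z), add(add(SSZ, Z), Z)))
  step 5: S(add(add(S(add(SZ, mul(SZ, SSSZ))), Z), add(add(SSZ, Z), Z)))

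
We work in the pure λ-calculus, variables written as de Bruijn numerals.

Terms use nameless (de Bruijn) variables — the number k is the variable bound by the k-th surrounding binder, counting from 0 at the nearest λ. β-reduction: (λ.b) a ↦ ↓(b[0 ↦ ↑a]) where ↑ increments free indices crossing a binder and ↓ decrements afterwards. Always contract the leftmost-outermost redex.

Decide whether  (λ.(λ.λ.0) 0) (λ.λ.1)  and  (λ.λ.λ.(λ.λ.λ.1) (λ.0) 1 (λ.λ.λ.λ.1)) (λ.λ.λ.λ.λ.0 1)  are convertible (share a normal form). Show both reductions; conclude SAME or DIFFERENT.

Answer: DIFFERENT — A ⇓ λ.0, B ⇓ λ.λ.1

Reduction:
Term A:
  start: (λ.(λ.λ.0) 0) (λ.λ.1)
  →1  (λ.λ.0) (λ.λ.1)
  →2  λ.0

Term B:
  start: (λ.λ.λ.(λ.λ.λ.1) (λ.0) 1 (λ.λ.λ.λ.1)) (λ.λ.λ.λ.λ.0 1)
  →1  λ.λ.(λ.λ.λ.1) (λ.0) 1 (λ.λ.λ.λ.1)
  →2  λ.λ.(λ.λ.1) 1 (λ.λ.λ.λ.1)
  →3  λ.λ.(λ.2) (λ.λ.λ.λ.1)
  →4  λ.λ.1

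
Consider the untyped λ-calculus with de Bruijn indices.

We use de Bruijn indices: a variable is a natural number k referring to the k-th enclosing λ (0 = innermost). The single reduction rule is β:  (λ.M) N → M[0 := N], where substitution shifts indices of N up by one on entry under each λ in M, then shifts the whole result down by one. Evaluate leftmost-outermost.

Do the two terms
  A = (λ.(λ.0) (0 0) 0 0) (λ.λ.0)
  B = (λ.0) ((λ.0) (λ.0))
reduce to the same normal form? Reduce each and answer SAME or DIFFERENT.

Answer: SAME — A ⇓ λ.0, B ⇓ λ.0

Reduction:
Term A:
  start: (λ.(λ.0) (0 0) 0 0) (λ.λ.0)
  →1  (λ.0) ((λ.λ.0) (λ.λ.0)) (λ.λ.0) (λ.λ.0)
  →2  (λ.λ.0) (λ.λ.0) (λ.λ.0) (λ.λ.0)
  →3  (λ.0) (λ.λ.0) (λ.λ.0)
  →4  (λ.λ.0) (λ.λ.0)
  →5  λ.0

Term B:
  start: (λ.0) ((λ.0) (λ.0))
  →1  (λ.0) (λ.0)
  →2  λ.0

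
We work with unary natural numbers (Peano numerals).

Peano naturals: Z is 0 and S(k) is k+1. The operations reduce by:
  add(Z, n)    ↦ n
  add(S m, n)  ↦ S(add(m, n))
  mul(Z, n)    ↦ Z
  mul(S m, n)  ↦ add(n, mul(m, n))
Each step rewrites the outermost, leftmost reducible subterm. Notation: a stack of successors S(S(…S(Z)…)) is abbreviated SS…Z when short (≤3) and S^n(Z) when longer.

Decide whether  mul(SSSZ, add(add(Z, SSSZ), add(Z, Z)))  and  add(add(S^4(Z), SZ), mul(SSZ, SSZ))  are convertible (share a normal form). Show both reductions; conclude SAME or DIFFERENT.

Answer: SAME — A ⇓ S^9(Z), B ⇓ S^9(Z)

Derivation:
Term A:
  start: mul(SSSZ, add(add(Z, SSSZ), add(Z, Z)))
  →1  add(add(add(Z, SSSZ), add(Z, Z)), mul(SSZ, add(add(Z, SSSZ), add(Z, Z))))
  →2  add(add(SSSZ, add(Z, Z)), mul(SSZ, add(add(Z, SSSZ), add(Z, Z))))
  →3  add(S(add(SSZ, add(Z, Z))), mul(SSZ, add(add(Z, SSSZ), add(Z, Z))))
  →4  S(add(add(SSZ, add(Z, Z)), mul(SSZ, add(add(Z, SSSZ), add(Z, Z)))))
  →5  S(add(S(add(SZ, add(Z, Z))), mul(SSZ, add(add(Z, SSSZ), add(Z, Z)))))
  →6  S(S(add(add(SZ, add(Z, Z)), mul(SSZ, add(add(Z, SSSZ), add(Z, Z))))))
  →7  S(S(add(S(add(Z, add(Z, Z))), mul(SSZ, add(add(Z, SSSZ), add(Z, Z))))))
  →8  S(S(S(add(add(Z, add(Z, Z)), mul(SSZ, add(add(Z, SSSZ), add(Z, Z)))))))
  →9  S(S(S(add(add(Z, Z), mul(SSZ, add(add(Z, SSSZ), add(Z, Z)))))))
  →10  S(S(S(add(Z, mul(SSZ, add(add(Z, SSSZ), add(Z, Z)))))))
  →11  S(S(S(mul(SSZ, add(add(Z, SSSZ), add(Z, Z))))))
  →12  S(S(S(add(add(add(Z, SSSZ), add(Z, Z)), mul(SZ, add(add(Z, SSSZ), add(Z, Z)))))))
  →13  S(S(S(add(add(SSSZ, add(Z, Z)), mul(SZ, add(add(Z, SSSZ), add(Z, Z)))))))
  →14  S(S(S(add(S(add(SSZ, add(Z, Z))), mul(SZ, add(add(Z, SSSZ), add(Z, Z)))))))
  →15  S(S(S(S(add(add(SSZ, add(Z, Z)), mul(SZ, add(add(Z, SSSZ), add(Z, Z))))))))
  →16  S(S(S(S(add(S(add(SZ, add(Z, Z))), mul(SZ, add(add(Z, SSSZ), add(Z, Z))))))))
  →17  S(S(S(S(S(add(add(SZ, add(Z, Z)), mul(SZ, add(add(Z, SSSZ), add(Z, Z)))))))))
  →18  S(S(S(S(S(add(S(add(Z, add(Z, Z))), mul(SZ, add(add(Z, SSSZ), add(Z, Z)))))))))
  →19  S(S(S(S(S(S(add(add(Z, add(Z, Z)), mul(SZ, add(add(Z, SSSZ), add(Z, Z))))))))))
  →20  S(S(S(S(S(S(add(add(Z, Z), mul(SZ, add(add(Z, SSSZ), add(Z, Z))))))))))
  →21  S(S(S(S(S(S(add(Z, mul(SZ, add(add(Z, SSSZ), add(Z, Z))))))))))
  →22  S(S(S(S(S(S(mul(SZ, add(add(Z, SSSZ), add(Z, Z)))))))))
  →23  S(S(S(S(S(S(add(add(add(Z, SSSZ), add(Z, Z)), mul(Z, add(add(Z, SSSZ), add(Z, Z))))))))))
  →24  S(S(S(S(S(S(add(add(SSSZ, add(Z, Z)), mul(Z, add(add(Z, SSSZ), add(Z, Z))))))))))
  →25  S(S(S(S(S(S(add(S(add(SSZ, add(Z, Z))), mul(Z, add(add(Z, SSSZ), add(Z, Z))))))))))
  →26  S(S(S(S(S(S(S(add(add(SSZ, add(Z, Z)), mul(Z, add(add(Z, SSSZ), add(Z, Z)))))))))))
  →27  S(S(S(S(S(S(S(add(S(add(SZ, add(Z, Z))), mul(Z, add(add(Z, SSSZ), add(Z, Z)))))))))))
  →28  S(S(S(S(S(S(S(S(add(add(SZ, add(Z, Z)), mul(Z, add(add(Z, SSSZ), add(Z, Z))))))))))))
  →29  S(S(S(S(S(S(S(S(add(S(add(Z, add(Z, Z))), mul(Z, add(add(Z, SSSZ), add(Z, Z))))))))))))
  →30  S(S(S(S(S(S(S(S(S(add(add(Z, add(Z, Z)), mul(Z, add(add(Z, SSSZ), add(Z, Z)))))))))))))
  →31  S(S(S(S(S(S(S(S(S(add(add(Z, Z), mul(Z, add(add(Z, SSSZ), add(Z, Z)))))))))))))
  →32  S(S(S(S(S(S(S(S(S(add(Z, mul(Z, add(add(Z, SSSZ), add(Z, Z)))))))))))))
  →33  S(S(S(S(S(S(S(S(S(mul(Z, add(add(Z, SSSZ), add(Z, Z))))))))))))
  →34  S^9(Z)

Term B:
  start: add(add(S^4(Z), SZ), mul(SSZ, SSZ))
  →1  add(S(add(SSSZ, SZ)), mul(SSZ, SSZ))
  →2  S(add(add(SSSZ, SZ), mul(SSZ, SSZ)))
  →3  S(add(S(add(SSZ, SZ)), mul(SSZ, SSZ)))
  →4  S(S(add(add(SSZ, SZ), mul(SSZ, SSZ))))
  →5  S(S(add(S(add(SZ, SZ)), mul(SSZ, SSZ))))
  →6  S(S(S(add(add(SZ, SZ), mul(SSZ, SSZ)))))
  →7  S(S(S(add(S(add(Z, SZ)), mul(SSZ, SSZ)))))
  →8  S(S(S(S(add(add(Z, SZ), mul(SSZ, SSZ))))))
  →9  S(S(S(S(add(SZ, mul(SSZ, SSZ))))))
  →10  S(S(S(S(S(add(Z, mul(SSZ, SSZ)))))))
  →11  S(S(S(S(S(mul(SSZ, SSZ))))))
  →12  S(S(S(S(S(add(SSZ, mul(SZ, SSZ)))))))
  →13  S(S(S(S(S(S(add(SZ, mul(SZ, SSZ))))))))
  →14  S(S(S(S(S(S(S(add(Z, mul(SZ, SSZ)))))))))
  →15  S(S(S(S(S(S(S(mul(SZ, SSZ))))))))
  →16  S(S(S(S(S(S(S(add(SSZ, mul(Z, SSZ)))))))))
  →17  S(S(S(S(S(S(S(S(add(SZ, mul(Z, SSZ))))))))))
  →18  S(S(S(S(S(S(S(S(S(add(Z, mul(Z, SSZ)))))))))))
  →19  S(S(S(S(S(S(S(S(S(mul(Z, SSZ))))))))))
  →20  S^9(Z)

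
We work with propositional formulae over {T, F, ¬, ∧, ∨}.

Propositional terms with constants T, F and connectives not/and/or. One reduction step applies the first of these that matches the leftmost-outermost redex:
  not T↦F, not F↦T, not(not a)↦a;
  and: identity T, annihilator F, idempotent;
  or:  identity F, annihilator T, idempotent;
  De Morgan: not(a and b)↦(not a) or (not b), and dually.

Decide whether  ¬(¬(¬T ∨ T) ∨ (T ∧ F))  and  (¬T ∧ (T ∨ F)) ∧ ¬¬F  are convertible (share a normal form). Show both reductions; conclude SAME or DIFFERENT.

Answer: DIFFERENT — A ⇓ T, B ⇓ F

Working:
Term A:
  start: ¬(¬(¬T ∨ T) ∨ (T ∧ F))
  [1] ¬¬(¬T ∨ T) ∧ ¬(T ∧ F)
  [2] (¬T ∨ T) ∧ ¬(T ∧ F)
  [3] T ∧ ¬(T ∧ F)
  [4] ¬(T ∧ F)
  [5] ¬T ∨ ¬F
  [6] F ∨ ¬F
  [7] ¬F
  [8] T

Term B:
  start: (¬T ∧ (T ∨ F)) ∧ ¬¬F
  [1] (F ∧ (T ∨ F)) ∧ ¬¬F
  [2] F ∧ ¬¬F
  [3] F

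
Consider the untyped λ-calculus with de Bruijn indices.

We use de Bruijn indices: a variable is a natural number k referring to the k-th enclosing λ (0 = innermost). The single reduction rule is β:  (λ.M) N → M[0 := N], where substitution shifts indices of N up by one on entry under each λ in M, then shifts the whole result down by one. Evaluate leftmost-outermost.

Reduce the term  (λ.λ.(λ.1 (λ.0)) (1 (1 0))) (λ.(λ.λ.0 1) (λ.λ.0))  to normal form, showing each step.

Answer: normal form = λ.0 (λ.0)  (in 2 steps)

Working:
  start: (λ.λ.(λ.1 (λ.0)) (1 (1 0))) (λ.(λ.λ.0 1) (λ.λ.0))
  [1] λ.(λ.1 (λ.0)) ((λ.(λ.λ.0 1) (λ.λ.0)) ((λ.(λ.λ.0 1) (λ.λ.0)) 0))
  [2] λ.0 (λ.0)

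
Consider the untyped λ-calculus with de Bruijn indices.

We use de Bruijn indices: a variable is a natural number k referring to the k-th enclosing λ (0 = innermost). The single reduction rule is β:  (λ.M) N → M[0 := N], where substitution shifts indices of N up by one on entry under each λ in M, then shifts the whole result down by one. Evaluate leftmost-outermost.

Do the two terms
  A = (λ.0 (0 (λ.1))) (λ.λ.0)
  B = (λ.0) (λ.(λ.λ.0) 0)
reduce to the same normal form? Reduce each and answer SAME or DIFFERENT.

Term A:
  start: (λ.0 (0 (λ.1))) (λ.λ.0)
  [1] (λ.λ.0) ((λ.λ.0) (λ.λ.λ.0))
  [2] λ.0

Term B:
  start: (λ.0) (λ.(λ.λ.0) 0)
  [1] λ.(λ.λ.0) 0
  [2] λ.λ.0

Answer: DIFFERENT — A ⇓ λ.0, B ⇓ λ.λ.0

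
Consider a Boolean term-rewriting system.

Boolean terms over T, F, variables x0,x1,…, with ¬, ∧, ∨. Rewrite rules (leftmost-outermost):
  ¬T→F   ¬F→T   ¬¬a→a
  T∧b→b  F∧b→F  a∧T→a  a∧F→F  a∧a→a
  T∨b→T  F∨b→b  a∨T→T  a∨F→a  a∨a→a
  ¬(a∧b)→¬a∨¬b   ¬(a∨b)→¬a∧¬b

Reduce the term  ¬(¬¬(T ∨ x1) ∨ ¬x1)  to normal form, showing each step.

Answer: normal form = F  (in 6 steps)

Reduction:
  start: ¬(¬¬(T ∨ x1) ∨ ¬x1)
  →1  ¬¬¬(T ∨ x1) ∧ ¬¬x1
  →2  ¬(T ∨ x1) ∧ ¬¬x1
  →3  (¬T ∧ ¬x1) ∧ ¬¬x1
  →4  (F ∧ ¬x1) ∧ ¬¬x1
  →5  F ∧ ¬¬x1
  →6  F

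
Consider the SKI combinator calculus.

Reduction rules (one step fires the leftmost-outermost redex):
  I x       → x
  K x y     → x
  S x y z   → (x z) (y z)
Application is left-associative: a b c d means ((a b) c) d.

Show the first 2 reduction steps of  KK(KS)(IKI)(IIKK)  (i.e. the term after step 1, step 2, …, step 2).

Answer: after 2 steps: IKI

Derivation:
  start: KK(KS)(IKI)(IIKK)
  step 1: K(IKI)(IIKK)
  step 2: IKI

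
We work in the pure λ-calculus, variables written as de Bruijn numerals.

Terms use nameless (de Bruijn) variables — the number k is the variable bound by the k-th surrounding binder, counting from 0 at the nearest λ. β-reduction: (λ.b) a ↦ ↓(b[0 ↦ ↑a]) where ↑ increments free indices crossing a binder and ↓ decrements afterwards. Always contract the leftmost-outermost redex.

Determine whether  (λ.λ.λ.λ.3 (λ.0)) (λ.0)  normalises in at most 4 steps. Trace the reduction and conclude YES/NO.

  start: (λ.λ.λ.λ.3 (λ.0)) (λ.0)
  [1] λ.λ.λ.(λ.0) (λ.0)
  [2] λ.λ.λ.λ.0

Answer: YES — reaches normal form λ.λ.λ.λ.0 in 2 ≤ 4 steps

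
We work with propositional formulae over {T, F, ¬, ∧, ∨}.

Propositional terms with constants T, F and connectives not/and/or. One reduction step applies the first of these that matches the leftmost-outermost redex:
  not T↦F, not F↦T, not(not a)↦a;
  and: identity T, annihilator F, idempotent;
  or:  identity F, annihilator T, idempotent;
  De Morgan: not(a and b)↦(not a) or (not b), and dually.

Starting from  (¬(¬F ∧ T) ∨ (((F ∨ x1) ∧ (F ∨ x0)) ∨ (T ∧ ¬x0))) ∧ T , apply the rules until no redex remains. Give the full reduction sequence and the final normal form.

Answer: normal form = (x1 ∧ x0) ∨ ¬x0  (in 9 steps)

Working:
  start: (¬(¬F ∧ T) ∨ (((F ∨ x1) ∧ (F ∨ x0)) ∨ (T ∧ ¬x0))) ∧ T
  step 1: ¬(¬F ∧ T) ∨ (((F ∨ x1) ∧ (F ∨ x0)) ∨ (T ∧ ¬x0))
  step 2: (¬¬F ∨ ¬T) ∨ (((F ∨ x1) ∧ (F ∨ x0)) ∨ (T ∧ ¬x0))
  step 3: (F ∨ ¬T) ∨ (((F ∨ x1) ∧ (F ∨ x0)) ∨ (T ∧ ¬x0))
  step 4: ¬T ∨ (((F ∨ x1) ∧ (F ∨ x0)) ∨ (T ∧ ¬x0))
  step 5: F ∨ (((F ∨ x1) ∧ (F ∨ x0)) ∨ (T ∧ ¬x0))
  step 6: ((F ∨ x1) ∧ (F ∨ x0)) ∨ (T ∧ ¬x0)
  step 7: (x1 ∧ (F ∨ x0)) ∨ (T ∧ ¬x0)
  step 8: (x1 ∧ x0) ∨ (T ∧ ¬x0)
  step 9: (x1 ∧ x0) ∨ ¬x0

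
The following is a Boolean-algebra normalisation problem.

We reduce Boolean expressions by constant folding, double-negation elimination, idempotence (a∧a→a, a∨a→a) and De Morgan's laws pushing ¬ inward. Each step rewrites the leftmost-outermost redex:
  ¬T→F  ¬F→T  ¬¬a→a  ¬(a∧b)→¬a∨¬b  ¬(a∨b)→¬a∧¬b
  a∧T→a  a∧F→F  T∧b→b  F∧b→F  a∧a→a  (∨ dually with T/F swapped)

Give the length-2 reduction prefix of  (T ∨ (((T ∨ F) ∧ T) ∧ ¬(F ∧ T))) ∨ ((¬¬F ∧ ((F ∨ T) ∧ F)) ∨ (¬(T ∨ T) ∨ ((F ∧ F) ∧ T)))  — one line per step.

Answer: after 2 steps: T

Working:
  start: (T ∨ (((T ∨ F) ∧ T) ∧ ¬(F ∧ T))) ∨ ((¬¬F ∧ ((F ∨ T) ∧ F)) ∨ (¬(T ∨ T) ∨ ((F ∧ F) ∧ T)))
  step 1: T ∨ ((¬¬F ∧ ((F ∨ T) ∧ F)) ∨ (¬(T ∨ T) ∨ ((F ∧ F) ∧ T)))
  step 2: T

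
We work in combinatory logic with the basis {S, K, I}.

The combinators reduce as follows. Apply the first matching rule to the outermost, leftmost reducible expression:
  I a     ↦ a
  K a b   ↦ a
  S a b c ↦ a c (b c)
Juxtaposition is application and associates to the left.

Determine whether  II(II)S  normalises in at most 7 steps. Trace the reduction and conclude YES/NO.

Answer: YES — reaches normal form S in 4 ≤ 7 steps

Working:
  start: II(II)S
  [1] I(II)S
  [2] IIS
  [3] IS
  [4] S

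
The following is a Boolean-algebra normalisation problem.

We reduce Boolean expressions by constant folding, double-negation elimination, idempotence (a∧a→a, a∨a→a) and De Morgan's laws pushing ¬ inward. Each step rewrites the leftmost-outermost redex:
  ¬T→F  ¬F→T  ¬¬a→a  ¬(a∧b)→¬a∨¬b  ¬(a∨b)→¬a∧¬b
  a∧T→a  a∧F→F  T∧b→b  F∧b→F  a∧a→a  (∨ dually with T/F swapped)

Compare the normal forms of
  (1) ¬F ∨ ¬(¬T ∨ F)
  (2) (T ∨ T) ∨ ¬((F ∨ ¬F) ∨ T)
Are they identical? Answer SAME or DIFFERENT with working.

Answer: SAME — A ⇓ T, B ⇓ T

Derivation:
Term A:
  start: ¬F ∨ ¬(¬T ∨ F)
  →1  T ∨ ¬(¬T ∨ F)
  →2  T

Term B:
  start: (T ∨ T) ∨ ¬((F ∨ ¬F) ∨ T)
  →1  T ∨ ¬((F ∨ ¬F) ∨ T)
  →2  T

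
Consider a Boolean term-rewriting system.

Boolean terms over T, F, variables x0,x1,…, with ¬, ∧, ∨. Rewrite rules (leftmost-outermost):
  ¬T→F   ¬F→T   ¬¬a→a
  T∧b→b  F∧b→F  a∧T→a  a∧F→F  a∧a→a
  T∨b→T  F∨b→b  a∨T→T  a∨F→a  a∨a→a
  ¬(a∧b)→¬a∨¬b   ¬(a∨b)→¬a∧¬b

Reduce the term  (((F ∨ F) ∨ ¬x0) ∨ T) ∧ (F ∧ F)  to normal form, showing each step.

Answer: normal form = F  (in 3 steps)

Derivation:
  start: (((F ∨ F) ∨ ¬x0) ∨ T) ∧ (F ∧ F)
  [1] T ∧ (F ∧ F)
  [2] F ∧ F
  [3] F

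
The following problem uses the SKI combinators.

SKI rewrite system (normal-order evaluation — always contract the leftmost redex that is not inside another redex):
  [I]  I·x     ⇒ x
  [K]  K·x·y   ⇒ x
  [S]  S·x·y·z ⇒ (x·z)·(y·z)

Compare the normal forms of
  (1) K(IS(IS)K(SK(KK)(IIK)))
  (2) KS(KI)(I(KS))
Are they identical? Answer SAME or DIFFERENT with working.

Answer: DIFFERENT — A ⇓ K(SK(KK)), B ⇓ S(KS)

Reduction:
Term A:
  start: K(IS(IS)K(SK(KK)(IIK)))
  step 1: K(S(IS)K(SK(KK)(IIK)))
  step 2: K(IS(SK(KK)(IIK))(K(SK(KK)(IIK))))
  step 3: K(S(SK(KK)(IIK))(K(SK(KK)(IIK))))
  step 4: K(S(K(IIK)(KK(IIK)))(K(SK(KK)(IIK))))
  step 5: K(S(IIK)(K(SK(KK)(IIK))))
  step 6: K(S(IK)(K(SK(KK)(IIK))))
  step 7: K(SK(K(SK(KK)(IIK))))
  step 8: K(SK(K(K(IIK)(KK(IIK)))))
  step 9: K(SK(K(IIK)))
  step 10: K(SK(K(IK)))
  step 11: K(SK(KK))

Term B:
  start: KS(KI)(I(KS))
  step 1: S(I(KS))
  step 2: S(KS)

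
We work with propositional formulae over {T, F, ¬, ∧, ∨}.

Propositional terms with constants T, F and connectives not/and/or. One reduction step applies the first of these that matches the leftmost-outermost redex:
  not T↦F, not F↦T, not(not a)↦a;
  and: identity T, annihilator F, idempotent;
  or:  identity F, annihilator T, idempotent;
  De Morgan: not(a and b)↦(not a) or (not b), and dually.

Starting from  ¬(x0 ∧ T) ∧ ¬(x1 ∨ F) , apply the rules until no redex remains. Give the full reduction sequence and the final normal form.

Answer: normal form = ¬x0 ∧ ¬x1  (in 6 steps)

Reduction:
  start: ¬(x0 ∧ T) ∧ ¬(x1 ∨ F)
  step 1: (¬x0 ∨ ¬T) ∧ ¬(x1 ∨ F)
  step 2: (¬x0 ∨ F) ∧ ¬(x1 ∨ F)
  step 3: ¬x0 ∧ ¬(x1 ∨ F)
  step 4: ¬x0 ∧ (¬x1 ∧ ¬F)
  step 5: ¬x0 ∧ (¬x1 ∧ T)
  step 6: ¬x0 ∧ ¬x1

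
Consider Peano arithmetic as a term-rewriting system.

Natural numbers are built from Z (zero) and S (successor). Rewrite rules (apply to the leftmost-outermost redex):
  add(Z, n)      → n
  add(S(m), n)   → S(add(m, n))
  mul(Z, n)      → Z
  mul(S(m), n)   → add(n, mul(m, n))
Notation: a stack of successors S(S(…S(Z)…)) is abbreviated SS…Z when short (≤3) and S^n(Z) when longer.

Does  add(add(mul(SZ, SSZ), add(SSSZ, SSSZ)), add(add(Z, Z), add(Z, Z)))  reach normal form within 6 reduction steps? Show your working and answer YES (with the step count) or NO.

Answer: NO — after 6 steps the term is S(add(S(add(add(Z, mul(Z, SSZ)), add(SSSZ, SSSZ))), add(add(Z, Z), add(Z, Z)))), not yet normal

Working:
  start: add(add(mul(SZ, SSZ), add(SSSZ, SSSZ)), add(add(Z, Z), add(Z, Z)))
  →1  add(add(add(SSZ, mul(Z, SSZ)), add(SSSZ, SSSZ)), add(add(Z, Z), add(Z, Z)))
  →2  add(add(S(add(SZ, mul(Z, SSZ))), add(SSSZ, SSSZ)), add(add(Z, Z), add(Z, Z)))
  →3  add(S(add(add(SZ, mul(Z, SSZ)), add(SSSZ, SSSZ))), add(add(Z, Z), add(Z, Z)))
  →4  S(add(add(add(SZ, mul(Z, SSZ)), add(SSSZ, SSSZ)), add(add(Z, Z), add(Z, Z))))
  →5  S(add(add(S(add(Z, mul(Z, SSZ))), add(SSSZ, SSSZ)), add(add(Z, Z), add(Z, Z))))
  →6  S(add(S(add(add(Z, mul(Z, SSZ)), add(SSSZ, SSSZ))), add(add(Z, Z), add(Z, Z))))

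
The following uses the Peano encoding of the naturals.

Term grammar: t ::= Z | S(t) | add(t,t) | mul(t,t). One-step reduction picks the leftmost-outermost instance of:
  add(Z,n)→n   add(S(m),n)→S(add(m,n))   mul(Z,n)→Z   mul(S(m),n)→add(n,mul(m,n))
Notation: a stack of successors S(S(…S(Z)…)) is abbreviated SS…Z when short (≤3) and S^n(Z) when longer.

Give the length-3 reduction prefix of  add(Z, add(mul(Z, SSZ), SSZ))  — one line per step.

  start: add(Z, add(mul(Z, SSZ), SSZ))
  [1] add(mul(Z, SSZ), SSZ)
  [2] add(Z, SSZ)
  [3] SSZ

Answer: after 3 steps: SSZ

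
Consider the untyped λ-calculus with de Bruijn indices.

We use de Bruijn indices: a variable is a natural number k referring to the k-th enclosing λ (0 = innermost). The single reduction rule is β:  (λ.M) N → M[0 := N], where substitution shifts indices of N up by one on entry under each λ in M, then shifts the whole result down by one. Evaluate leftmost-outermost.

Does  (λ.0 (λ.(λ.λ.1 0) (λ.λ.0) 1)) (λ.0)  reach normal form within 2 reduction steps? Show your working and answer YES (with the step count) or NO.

Answer: NO — after 2 steps the term is λ.(λ.λ.1 0) (λ.λ.0) (λ.0), not yet normal

Reduction:
  start: (λ.0 (λ.(λ.λ.1 0) (λ.λ.0) 1)) (λ.0)
  →1  (λ.0) (λ.(λ.λ.1 0) (λ.λ.0) (λ.0))
  →2  λ.(λ.λ.1 0) (λ.λ.0) (λ.0)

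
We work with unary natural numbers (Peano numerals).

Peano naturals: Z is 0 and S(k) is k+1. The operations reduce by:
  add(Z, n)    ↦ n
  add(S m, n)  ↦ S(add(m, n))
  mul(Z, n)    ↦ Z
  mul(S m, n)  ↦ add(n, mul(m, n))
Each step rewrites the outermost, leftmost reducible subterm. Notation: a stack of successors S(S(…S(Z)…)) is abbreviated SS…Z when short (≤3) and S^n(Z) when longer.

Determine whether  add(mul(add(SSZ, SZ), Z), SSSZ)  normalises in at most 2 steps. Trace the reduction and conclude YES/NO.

Answer: NO — after 2 steps the term is add(add(Z, mul(add(SZ, SZ), Z)), SSSZ), not yet normal

Reduction:
  start: add(mul(add(SSZ, SZ), Z), SSSZ)
  step 1: add(mul(S(add(SZ, SZ)), Z), SSSZ)
  step 2: add(add(Z, mul(add(SZ, SZ), Z)), SSSZ)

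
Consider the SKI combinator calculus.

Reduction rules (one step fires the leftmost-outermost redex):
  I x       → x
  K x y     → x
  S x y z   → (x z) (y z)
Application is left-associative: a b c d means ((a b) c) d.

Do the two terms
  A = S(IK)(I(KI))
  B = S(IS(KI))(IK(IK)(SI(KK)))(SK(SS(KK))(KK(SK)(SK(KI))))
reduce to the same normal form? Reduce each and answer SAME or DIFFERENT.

Answer: SAME — A ⇓ SK(KI), B ⇓ SK(KI)

Working:
Term A:
  start: S(IK)(I(KI))
  →1  SK(I(KI))
  →2  SK(KI)

Term B:
  start: S(IS(KI))(IK(IK)(SI(KK)))(SK(SS(KK))(KK(SK)(SK(KI))))
  →1  IS(KI)(SK(SS(KK))(KK(SK)(SK(KI))))(IK(IK)(SI(KK))(SK(SS(KK))(KK(SK)(SK(KI)))))
  →2  S(KI)(SK(SS(KK))(KK(SK)(SK(KI))))(IK(IK)(SI(KK))(SK(SS(KK))(KK(SK)(SK(KI)))))
  →3  KI(IK(IK)(SI(KK))(SK(SS(KK))(KK(SK)(SK(KI)))))(SK(SS(KK))(KK(SK)(SK(KI)))(IK(IK)(SI(KK))(SK(SS(KK))(KK(SK)(SK(KI))))))
  →4  I(SK(SS(KK))(KK(SK)(SK(KI)))(IK(IK)(SI(KK))(SK(SS(KK))(KK(SK)(SK(KI))))))
  →5  SK(SS(KK))(KK(SK)(SK(KI)))(IK(IK)(SI(KK))(SK(SS(KK))(KK(SK)(SK(KI)))))
  →6  K(KK(SK)(SK(KI)))(SS(KK)(KK(SK)(SK(KI))))(IK(IK)(SI(KK))(SK(SS(KK))(KK(SK)(SK(KI)))))
  →7  KK(SK)(SK(KI))(IK(IK)(SI(KK))(SK(SS(KK))(KK(SK)(SK(KI)))))
  →8  K(SK(KI))(IK(IK)(SI(KK))(SK(SS(KK))(KK(SK)(SK(KI)))))
  →9  SK(KI)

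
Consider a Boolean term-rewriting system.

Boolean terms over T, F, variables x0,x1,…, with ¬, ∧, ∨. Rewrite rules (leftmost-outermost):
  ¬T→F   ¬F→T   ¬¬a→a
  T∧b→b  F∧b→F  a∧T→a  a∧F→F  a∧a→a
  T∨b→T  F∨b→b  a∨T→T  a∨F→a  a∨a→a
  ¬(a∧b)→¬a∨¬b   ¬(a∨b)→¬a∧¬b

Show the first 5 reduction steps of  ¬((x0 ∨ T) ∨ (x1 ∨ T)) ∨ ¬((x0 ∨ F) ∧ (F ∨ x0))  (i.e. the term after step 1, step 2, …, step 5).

Answer: after 5 steps: F ∨ ¬((x0 ∨ F) ∧ (F ∨ x0))

Derivation:
  start: ¬((x0 ∨ T) ∨ (x1 ∨ T)) ∨ ¬((x0 ∨ F) ∧ (F ∨ x0))
  step 1: (¬(x0 ∨ T) ∧ ¬(x1 ∨ T)) ∨ ¬((x0 ∨ F) ∧ (F ∨ x0))
  step 2: ((¬x0 ∧ ¬T) ∧ ¬(x1 ∨ T)) ∨ ¬((x0 ∨ F) ∧ (F ∨ x0))
  step 3: ((¬x0 ∧ F) ∧ ¬(x1 ∨ T)) ∨ ¬((x0 ∨ F) ∧ (F ∨ x0))
  step 4: (F ∧ ¬(x1 ∨ T)) ∨ ¬((x0 ∨ F) ∧ (F ∨ x0))
  step 5: F ∨ ¬((x0 ∨ F) ∧ (F ∨ x0))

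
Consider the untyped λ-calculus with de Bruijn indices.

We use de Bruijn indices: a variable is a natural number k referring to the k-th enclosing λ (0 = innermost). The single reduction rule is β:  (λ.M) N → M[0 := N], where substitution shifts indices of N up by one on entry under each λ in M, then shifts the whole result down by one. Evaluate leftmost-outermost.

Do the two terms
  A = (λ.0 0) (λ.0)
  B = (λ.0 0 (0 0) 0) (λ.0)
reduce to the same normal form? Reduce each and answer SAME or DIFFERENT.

Term A:
  start: (λ.0 0) (λ.0)
  [1] (λ.0) (λ.0)
  [2] λ.0

Term B:
  start: (λ.0 0 (0 0) 0) (λ.0)
  [1] (λ.0) (λ.0) ((λ.0) (λ.0)) (λ.0)
  [2] (λ.0) ((λ.0) (λ.0)) (λ.0)
  [3] (λ.0) (λ.0) (λ.0)
  [4] (λ.0) (λ.0)
  [5] λ.0

Answer: SAME — A ⇓ λ.0, B ⇓ λ.0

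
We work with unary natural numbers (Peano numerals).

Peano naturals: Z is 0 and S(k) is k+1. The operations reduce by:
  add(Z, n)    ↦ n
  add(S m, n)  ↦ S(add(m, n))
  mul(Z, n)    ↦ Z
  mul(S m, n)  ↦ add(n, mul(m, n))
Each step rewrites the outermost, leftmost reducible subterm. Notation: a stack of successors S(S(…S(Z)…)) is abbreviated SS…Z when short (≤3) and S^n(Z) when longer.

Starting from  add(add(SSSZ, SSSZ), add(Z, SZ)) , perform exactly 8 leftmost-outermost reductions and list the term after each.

Answer: after 8 steps: S(S(S(S(add(SSZ, add(Z, SZ))))))

Derivation:
  start: add(add(SSSZ, SSSZ), add(Z, SZ))
  [1] add(S(add(SSZ, SSSZ)), add(Z, SZ))
  [2] S(add(add(SSZ, SSSZ), add(Z, SZ)))
  [3] S(add(S(add(SZ, SSSZ)), add(Z, SZ)))
  [4] S(S(add(add(SZ, SSSZ), add(Z, SZ))))
  [5] S(S(add(S(add(Z, SSSZ)), add(Z, SZ))))
  [6] S(S(S(add(add(Z, SSSZ), add(Z, SZ)))))
  [7] S(S(S(add(SSSZ, add(Z, SZ)))))
  [8] S(S(S(S(add(SSZ, add(Z, SZ))))))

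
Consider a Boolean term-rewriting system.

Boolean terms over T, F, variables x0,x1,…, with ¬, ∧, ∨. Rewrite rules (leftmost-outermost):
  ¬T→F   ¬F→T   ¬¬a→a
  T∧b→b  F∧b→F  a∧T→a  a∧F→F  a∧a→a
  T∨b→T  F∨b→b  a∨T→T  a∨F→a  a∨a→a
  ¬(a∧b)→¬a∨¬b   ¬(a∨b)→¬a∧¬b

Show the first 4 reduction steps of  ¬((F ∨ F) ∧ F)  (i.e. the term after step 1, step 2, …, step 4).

  start: ¬((F ∨ F) ∧ F)
  [1] ¬(F ∨ F) ∨ ¬F
  [2] (¬F ∧ ¬F) ∨ ¬F
  [3] ¬F ∨ ¬F
  [4] ¬F

Answer: after 4 steps: ¬F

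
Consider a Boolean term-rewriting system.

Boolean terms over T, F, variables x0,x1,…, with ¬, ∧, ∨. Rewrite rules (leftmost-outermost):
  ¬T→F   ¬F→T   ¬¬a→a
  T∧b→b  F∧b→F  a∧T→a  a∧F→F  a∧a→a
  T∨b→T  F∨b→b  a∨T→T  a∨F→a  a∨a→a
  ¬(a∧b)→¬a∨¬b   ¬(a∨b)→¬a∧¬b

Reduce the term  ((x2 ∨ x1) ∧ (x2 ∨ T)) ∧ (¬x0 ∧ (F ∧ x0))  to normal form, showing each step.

  start: ((x2 ∨ x1) ∧ (x2 ∨ T)) ∧ (¬x0 ∧ (F ∧ x0))
  →1  ((x2 ∨ x1) ∧ T) ∧ (¬x0 ∧ (F ∧ x0))
  →2  (x2 ∨ x1) ∧ (¬x0 ∧ (F ∧ x0))
  →3  (x2 ∨ x1) ∧ (¬x0 ∧ F)
  →4  (x2 ∨ x1) ∧ F
  →5  F

Answer: normal form = F  (in 5 steps)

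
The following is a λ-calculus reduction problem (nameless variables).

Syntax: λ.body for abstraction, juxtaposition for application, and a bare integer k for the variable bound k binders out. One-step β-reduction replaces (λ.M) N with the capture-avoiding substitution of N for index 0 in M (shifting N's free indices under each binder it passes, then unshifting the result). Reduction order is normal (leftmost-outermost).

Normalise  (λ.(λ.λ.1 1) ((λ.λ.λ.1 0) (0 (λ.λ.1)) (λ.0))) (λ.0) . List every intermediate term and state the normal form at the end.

  start: (λ.(λ.λ.1 1) ((λ.λ.λ.1 0) (0 (λ.λ.1)) (λ.0))) (λ.0)
  [1] (λ.λ.1 1) ((λ.λ.λ.1 0) ((λ.0) (λ.λ.1)) (λ.0))
  [2] λ.(λ.λ.λ.1 0) ((λ.0) (λ.λ.1)) (λ.0) ((λ.λ.λ.1 0) ((λ.0) (λ.λ.1)) (λ.0))
  [3] λ.(λ.λ.1 0) (λ.0) ((λ.λ.λ.1 0) ((λ.0) (λ.λ.1)) (λ.0))
  [4] λ.(λ.(λ.0) 0) ((λ.λ.λ.1 0) ((λ.0) (λ.λ.1)) (λ.0))
  [5] λ.(λ.0) ((λ.λ.λ.1 0) ((λ.0) (λ.λ.1)) (λ.0))
  [6] λ.(λ.λ.λ.1 0) ((λ.0) (λ.λ.1)) (λ.0)
  [7] λ.(λ.λ.1 0) (λ.0)
  [8] λ.λ.(λ.0) 0
  [9] λ.λ.0

Answer: normal form = λ.λ.0  (in 9 steps)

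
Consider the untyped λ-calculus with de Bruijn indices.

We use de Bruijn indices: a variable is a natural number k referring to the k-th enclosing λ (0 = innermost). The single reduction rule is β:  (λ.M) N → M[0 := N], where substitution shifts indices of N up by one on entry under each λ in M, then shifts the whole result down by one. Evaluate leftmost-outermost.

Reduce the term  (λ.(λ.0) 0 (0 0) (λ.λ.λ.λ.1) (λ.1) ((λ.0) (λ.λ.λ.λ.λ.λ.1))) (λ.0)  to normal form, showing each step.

Answer: normal form = λ.λ.1  (in 7 steps)

Derivation:
  start: (λ.(λ.0) 0 (0 0) (λ.λ.λ.λ.1) (λ.1) ((λ.0) (λ.λ.λ.λ.λ.λ.1))) (λ.0)
  step 1: (λ.0) (λ.0) ((λ.0) (λ.0)) (λ.λ.λ.λ.1) (λ.λ.0) ((λ.0) (λ.λ.λ.λ.λ.λ.1))
  step 2: (λ.0) ((λ.0) (λ.0)) (λ.λ.λ.λ.1) (λ.λ.0) ((λ.0) (λ.λ.λ.λ.λ.λ.1))
  step 3: (λ.0) (λ.0) (λ.λ.λ.λ.1) (λ.λ.0) ((λ.0) (λ.λ.λ.λ.λ.λ.1))
  step 4: (λ.0) (λ.λ.λ.λ.1) (λ.λ.0) ((λ.0) (λ.λ.λ.λ.λ.λ.1))
  step 5: (λ.λ.λ.λ.1) (λ.λ.0) ((λ.0) (λ.λ.λ.λ.λ.λ.1))
  step 6: (λ.λ.λ.1) ((λ.0) (λ.λ.λ.λ.λ.λ.1))
  step 7: λ.λ.1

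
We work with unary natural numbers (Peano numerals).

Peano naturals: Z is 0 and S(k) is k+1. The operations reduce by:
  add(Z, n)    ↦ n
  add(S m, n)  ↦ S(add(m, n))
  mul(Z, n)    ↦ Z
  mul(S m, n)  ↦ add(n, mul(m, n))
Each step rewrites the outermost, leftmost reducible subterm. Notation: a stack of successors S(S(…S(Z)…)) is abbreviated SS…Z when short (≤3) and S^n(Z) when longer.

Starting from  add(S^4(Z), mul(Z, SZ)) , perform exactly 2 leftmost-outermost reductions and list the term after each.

Answer: after 2 steps: S(S(add(SSZ, mul(Z, SZ))))

Derivation:
  start: add(S^4(Z), mul(Z, SZ))
  →1  S(add(SSSZ, mul(Z, SZ)))
  →2  S(S(add(SSZ, mul(Z, SZ))))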